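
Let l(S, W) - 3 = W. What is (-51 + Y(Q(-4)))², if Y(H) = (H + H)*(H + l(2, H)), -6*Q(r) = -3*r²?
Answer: 64009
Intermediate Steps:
l(S, W) = 3 + W
Q(r) = r²/2 (Q(r) = -(-1)*r²/2 = r²/2)
Y(H) = 2*H*(3 + 2*H) (Y(H) = (H + H)*(H + (3 + H)) = (2*H)*(3 + 2*H) = 2*H*(3 + 2*H))
(-51 + Y(Q(-4)))² = (-51 + 2*((½)*(-4)²)*(3 + 2*((½)*(-4)²)))² = (-51 + 2*((½)*16)*(3 + 2*((½)*16)))² = (-51 + 2*8*(3 + 2*8))² = (-51 + 2*8*(3 + 16))² = (-51 + 2*8*19)² = (-51 + 304)² = 253² = 64009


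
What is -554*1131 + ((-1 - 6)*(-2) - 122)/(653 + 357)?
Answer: -316419924/505 ≈ -6.2657e+5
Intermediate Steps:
-554*1131 + ((-1 - 6)*(-2) - 122)/(653 + 357) = -626574 + (-7*(-2) - 122)/1010 = -626574 + (14 - 122)*(1/1010) = -626574 - 108*1/1010 = -626574 - 54/505 = -316419924/505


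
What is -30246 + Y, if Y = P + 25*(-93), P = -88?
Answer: -32659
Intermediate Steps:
Y = -2413 (Y = -88 + 25*(-93) = -88 - 2325 = -2413)
-30246 + Y = -30246 - 2413 = -32659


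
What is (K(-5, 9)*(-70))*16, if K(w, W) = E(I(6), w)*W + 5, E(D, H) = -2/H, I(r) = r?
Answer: -9632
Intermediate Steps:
K(w, W) = 5 - 2*W/w (K(w, W) = (-2/w)*W + 5 = -2*W/w + 5 = 5 - 2*W/w)
(K(-5, 9)*(-70))*16 = ((5 - 2*9/(-5))*(-70))*16 = ((5 - 2*9*(-⅕))*(-70))*16 = ((5 + 18/5)*(-70))*16 = ((43/5)*(-70))*16 = -602*16 = -9632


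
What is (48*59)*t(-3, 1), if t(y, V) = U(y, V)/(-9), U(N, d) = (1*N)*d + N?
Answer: 1888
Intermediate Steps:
U(N, d) = N + N*d (U(N, d) = N*d + N = N + N*d)
t(y, V) = -y*(1 + V)/9 (t(y, V) = (y*(1 + V))/(-9) = (y*(1 + V))*(-⅑) = -y*(1 + V)/9)
(48*59)*t(-3, 1) = (48*59)*(-⅑*(-3)*(1 + 1)) = 2832*(-⅑*(-3)*2) = 2832*(⅔) = 1888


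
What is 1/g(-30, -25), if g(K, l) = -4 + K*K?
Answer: 1/896 ≈ 0.0011161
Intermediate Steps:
g(K, l) = -4 + K²
1/g(-30, -25) = 1/(-4 + (-30)²) = 1/(-4 + 900) = 1/896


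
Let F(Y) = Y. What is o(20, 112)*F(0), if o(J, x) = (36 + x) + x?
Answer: 0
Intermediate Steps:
o(J, x) = 36 + 2*x
o(20, 112)*F(0) = (36 + 2*112)*0 = (36 + 224)*0 = 260*0 = 0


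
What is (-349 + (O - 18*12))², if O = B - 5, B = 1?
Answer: 323761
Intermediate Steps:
O = -4 (O = 1 - 5 = -4)
(-349 + (O - 18*12))² = (-349 + (-4 - 18*12))² = (-349 + (-4 - 216))² = (-349 - 220)² = (-569)² = 323761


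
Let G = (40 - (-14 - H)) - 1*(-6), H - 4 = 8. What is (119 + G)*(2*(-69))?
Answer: -26358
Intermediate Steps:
H = 12 (H = 4 + 8 = 12)
G = 72 (G = (40 - (-14 - 1*12)) - 1*(-6) = (40 - (-14 - 12)) + 6 = (40 - 1*(-26)) + 6 = (40 + 26) + 6 = 66 + 6 = 72)
(119 + G)*(2*(-69)) = (119 + 72)*(2*(-69)) = 191*(-138) = -26358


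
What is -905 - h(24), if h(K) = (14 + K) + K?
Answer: -967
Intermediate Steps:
h(K) = 14 + 2*K
-905 - h(24) = -905 - (14 + 2*24) = -905 - (14 + 48) = -905 - 1*62 = -905 - 62 = -967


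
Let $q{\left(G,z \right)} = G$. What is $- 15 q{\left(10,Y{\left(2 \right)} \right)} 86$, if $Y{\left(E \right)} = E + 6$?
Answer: $-12900$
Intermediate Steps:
$Y{\left(E \right)} = 6 + E$
$- 15 q{\left(10,Y{\left(2 \right)} \right)} 86 = \left(-15\right) 10 \cdot 86 = \left(-150\right) 86 = -12900$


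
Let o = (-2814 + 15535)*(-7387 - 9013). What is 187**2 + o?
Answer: -208589431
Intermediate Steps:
o = -208624400 (o = 12721*(-16400) = -208624400)
187**2 + o = 187**2 - 208624400 = 34969 - 208624400 = -208589431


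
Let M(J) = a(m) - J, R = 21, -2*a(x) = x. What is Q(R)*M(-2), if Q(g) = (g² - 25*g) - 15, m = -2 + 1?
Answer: -495/2 ≈ -247.50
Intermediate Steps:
m = -1
a(x) = -x/2
M(J) = ½ - J (M(J) = -½*(-1) - J = ½ - J)
Q(g) = -15 + g² - 25*g
Q(R)*M(-2) = (-15 + 21² - 25*21)*(½ - 1*(-2)) = (-15 + 441 - 525)*(½ + 2) = -99*5/2 = -495/2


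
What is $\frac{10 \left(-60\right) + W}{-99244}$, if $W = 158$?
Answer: $\frac{221}{49622} \approx 0.0044537$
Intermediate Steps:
$\frac{10 \left(-60\right) + W}{-99244} = \frac{10 \left(-60\right) + 158}{-99244} = \left(-600 + 158\right) \left(- \frac{1}{99244}\right) = \left(-442\right) \left(- \frac{1}{99244}\right) = \frac{221}{49622}$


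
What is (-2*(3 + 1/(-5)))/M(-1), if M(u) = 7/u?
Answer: ⅘ ≈ 0.80000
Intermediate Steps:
(-2*(3 + 1/(-5)))/M(-1) = (-2*(3 + 1/(-5)))/((7/(-1))) = (-2*(3 - ⅕))/((7*(-1))) = -2*14/5/(-7) = -28/5*(-⅐) = ⅘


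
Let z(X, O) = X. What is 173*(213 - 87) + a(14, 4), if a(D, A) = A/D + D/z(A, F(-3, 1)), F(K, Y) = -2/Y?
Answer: 305225/14 ≈ 21802.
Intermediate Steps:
a(D, A) = A/D + D/A
173*(213 - 87) + a(14, 4) = 173*(213 - 87) + (4/14 + 14/4) = 173*126 + (4*(1/14) + 14*(¼)) = 21798 + (2/7 + 7/2) = 21798 + 53/14 = 305225/14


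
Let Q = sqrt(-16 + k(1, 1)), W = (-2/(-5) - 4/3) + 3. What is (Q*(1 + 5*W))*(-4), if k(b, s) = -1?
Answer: -136*I*sqrt(17)/3 ≈ -186.91*I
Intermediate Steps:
W = 31/15 (W = (-2*(-1/5) - 4*1/3) + 3 = (2/5 - 4/3) + 3 = -14/15 + 3 = 31/15 ≈ 2.0667)
Q = I*sqrt(17) (Q = sqrt(-16 - 1) = sqrt(-17) = I*sqrt(17) ≈ 4.1231*I)
(Q*(1 + 5*W))*(-4) = ((I*sqrt(17))*(1 + 5*(31/15)))*(-4) = ((I*sqrt(17))*(1 + 31/3))*(-4) = ((I*sqrt(17))*(34/3))*(-4) = (34*I*sqrt(17)/3)*(-4) = -136*I*sqrt(17)/3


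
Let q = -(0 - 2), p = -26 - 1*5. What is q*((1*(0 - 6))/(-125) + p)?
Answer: -7738/125 ≈ -61.904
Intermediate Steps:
p = -31 (p = -26 - 5 = -31)
q = 2 (q = -1*(-2) = 2)
q*((1*(0 - 6))/(-125) + p) = 2*((1*(0 - 6))/(-125) - 31) = 2*((1*(-6))*(-1/125) - 31) = 2*(-6*(-1/125) - 31) = 2*(6/125 - 31) = 2*(-3869/125) = -7738/125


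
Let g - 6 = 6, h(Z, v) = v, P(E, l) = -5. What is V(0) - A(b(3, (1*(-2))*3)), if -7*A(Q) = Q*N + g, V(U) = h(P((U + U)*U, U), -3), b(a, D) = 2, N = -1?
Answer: -11/7 ≈ -1.5714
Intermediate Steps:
g = 12 (g = 6 + 6 = 12)
V(U) = -3
A(Q) = -12/7 + Q/7 (A(Q) = -(Q*(-1) + 12)/7 = -(-Q + 12)/7 = -(12 - Q)/7 = -12/7 + Q/7)
V(0) - A(b(3, (1*(-2))*3)) = -3 - (-12/7 + (⅐)*2) = -3 - (-12/7 + 2/7) = -3 - 1*(-10/7) = -3 + 10/7 = -11/7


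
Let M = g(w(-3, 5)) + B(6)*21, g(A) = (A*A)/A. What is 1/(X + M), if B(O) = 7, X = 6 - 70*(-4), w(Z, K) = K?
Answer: 1/438 ≈ 0.0022831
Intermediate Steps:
X = 286 (X = 6 + 280 = 286)
g(A) = A (g(A) = A²/A = A)
M = 152 (M = 5 + 7*21 = 5 + 147 = 152)
1/(X + M) = 1/(286 + 152) = 1/438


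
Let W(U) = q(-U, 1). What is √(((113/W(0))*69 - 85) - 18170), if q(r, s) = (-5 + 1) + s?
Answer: I*√20854 ≈ 144.41*I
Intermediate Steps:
q(r, s) = -4 + s
W(U) = -3 (W(U) = -4 + 1 = -3)
√(((113/W(0))*69 - 85) - 18170) = √(((113/(-3))*69 - 85) - 18170) = √(((113*(-⅓))*69 - 85) - 18170) = √((-113/3*69 - 85) - 18170) = √((-2599 - 85) - 18170) = √(-2684 - 18170) = √(-20854) = I*√20854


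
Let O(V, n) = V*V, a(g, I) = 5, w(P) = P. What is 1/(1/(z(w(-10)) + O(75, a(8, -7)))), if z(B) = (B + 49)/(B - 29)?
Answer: 5624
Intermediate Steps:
O(V, n) = V**2
z(B) = (49 + B)/(-29 + B)
1/(1/(z(w(-10)) + O(75, a(8, -7)))) = 1/(1/((49 - 10)/(-29 - 10) + 75**2)) = 1/(1/(39/(-39) + 5625)) = 1/(1/(-1/39*39 + 5625)) = 1/(1/(-1 + 5625)) = 1/(1/5624) = 5624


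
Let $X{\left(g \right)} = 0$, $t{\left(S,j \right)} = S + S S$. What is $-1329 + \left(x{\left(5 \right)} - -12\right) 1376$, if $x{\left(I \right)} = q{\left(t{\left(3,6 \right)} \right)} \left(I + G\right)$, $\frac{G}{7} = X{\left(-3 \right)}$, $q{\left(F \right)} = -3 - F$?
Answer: $-88017$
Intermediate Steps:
$t{\left(S,j \right)} = S + S^{2}$
$G = 0$ ($G = 7 \cdot 0 = 0$)
$x{\left(I \right)} = - 15 I$ ($x{\left(I \right)} = \left(-3 - 3 \left(1 + 3\right)\right) \left(I + 0\right) = \left(-3 - 3 \cdot 4\right) I = \left(-3 - 12\right) I = - 15 I$)
$-1329 + \left(x{\left(5 \right)} - -12\right) 1376 = -1329 + \left(\left(-15\right) 5 - -12\right) 1376 = -1329 + \left(-75 + 12\right) 1376 = -1329 - 86688 = -88017$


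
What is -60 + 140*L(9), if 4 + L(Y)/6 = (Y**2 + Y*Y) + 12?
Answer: 142740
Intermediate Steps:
L(Y) = 48 + 12*Y**2 (L(Y) = -24 + 6*((Y**2 + Y*Y) + 12) = -24 + 6*((Y**2 + Y**2) + 12) = -24 + 6*(2*Y**2 + 12) = -24 + 6*(12 + 2*Y**2) = -24 + (72 + 12*Y**2) = 48 + 12*Y**2)
-60 + 140*L(9) = -60 + 140*(48 + 12*9**2) = -60 + 140*(48 + 12*81) = -60 + 140*(48 + 972) = -60 + 140*1020 = -60 + 142800 = 142740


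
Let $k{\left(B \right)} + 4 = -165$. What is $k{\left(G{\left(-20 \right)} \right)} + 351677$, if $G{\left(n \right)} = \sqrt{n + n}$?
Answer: $351508$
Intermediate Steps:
$G{\left(n \right)} = \sqrt{2} \sqrt{n}$ ($G{\left(n \right)} = \sqrt{2 n} = \sqrt{2} \sqrt{n}$)
$k{\left(B \right)} = -169$ ($k{\left(B \right)} = -4 - 165 = -169$)
$k{\left(G{\left(-20 \right)} \right)} + 351677 = -169 + 351677 = 351508$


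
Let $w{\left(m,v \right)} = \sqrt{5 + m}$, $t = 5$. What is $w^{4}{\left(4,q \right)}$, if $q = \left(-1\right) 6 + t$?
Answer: $81$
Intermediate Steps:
$q = -1$ ($q = \left(-1\right) 6 + 5 = -6 + 5 = -1$)
$w^{4}{\left(4,q \right)} = \left(\sqrt{5 + 4}\right)^{4} = \left(\sqrt{9}\right)^{4} = 3^{4} = 81$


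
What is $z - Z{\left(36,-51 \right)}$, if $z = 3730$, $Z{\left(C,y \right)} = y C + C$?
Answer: $5530$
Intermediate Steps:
$Z{\left(C,y \right)} = C + C y$ ($Z{\left(C,y \right)} = C y + C = C + C y$)
$z - Z{\left(36,-51 \right)} = 3730 - 36 \left(1 - 51\right) = 3730 - 36 \left(-50\right) = 3730 - -1800 = 3730 + 1800 = 5530$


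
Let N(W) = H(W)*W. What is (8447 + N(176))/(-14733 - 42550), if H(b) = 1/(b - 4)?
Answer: -363265/2463169 ≈ -0.14748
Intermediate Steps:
H(b) = 1/(-4 + b)
N(W) = W/(-4 + W)
(8447 + N(176))/(-14733 - 42550) = (8447 + 176/(-4 + 176))/(-14733 - 42550) = (8447 + 176/172)/(-57283) = (8447 + 176*(1/172))*(-1/57283) = (8447 + 44/43)*(-1/57283) = (363265/43)*(-1/57283) = -363265/2463169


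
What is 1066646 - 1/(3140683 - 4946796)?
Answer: 1926483206999/1806113 ≈ 1.0666e+6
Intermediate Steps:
1066646 - 1/(3140683 - 4946796) = 1066646 - 1/(-1806113) = 1066646 - 1*(-1/1806113) = 1066646 + 1/1806113 = 1926483206999/1806113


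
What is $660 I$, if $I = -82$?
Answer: $-54120$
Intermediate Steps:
$660 I = 660 \left(-82\right) = -54120$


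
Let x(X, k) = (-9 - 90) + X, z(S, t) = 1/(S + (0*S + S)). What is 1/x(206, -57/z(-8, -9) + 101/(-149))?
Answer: 1/107 ≈ 0.0093458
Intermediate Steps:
z(S, t) = 1/(2*S) (z(S, t) = 1/(S + (0 + S)) = 1/(S + S) = 1/(2*S))
x(X, k) = -99 + X
1/x(206, -57/z(-8, -9) + 101/(-149)) = 1/(-99 + 206) = 1/107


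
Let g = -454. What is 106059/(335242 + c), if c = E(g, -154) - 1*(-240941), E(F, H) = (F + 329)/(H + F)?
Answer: 64483872/350319389 ≈ 0.18407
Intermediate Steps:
E(F, H) = (329 + F)/(F + H)
c = 146492253/608 (c = (329 - 454)/(-454 - 154) - 1*(-240941) = -125/(-608) + 240941 = -1/608*(-125) + 240941 = 125/608 + 240941 = 146492253/608 ≈ 2.4094e+5)
106059/(335242 + c) = 106059/(335242 + 146492253/608) = 106059/(350319389/608) = 106059*(608/350319389) = 64483872/350319389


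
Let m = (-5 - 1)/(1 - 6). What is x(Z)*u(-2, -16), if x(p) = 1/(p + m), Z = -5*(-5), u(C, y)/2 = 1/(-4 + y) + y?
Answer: -321/262 ≈ -1.2252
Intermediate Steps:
m = 6/5 (m = -6/(-5) = -6*(-1/5) = 6/5 ≈ 1.2000)
u(C, y) = 2*y + 2/(-4 + y) (u(C, y) = 2*(1/(-4 + y) + y) = 2*(y + 1/(-4 + y)) = 2*y + 2/(-4 + y))
Z = 25
x(p) = 1/(6/5 + p) (x(p) = 1/(p + 6/5) = 1/(6/5 + p))
x(Z)*u(-2, -16) = (5/(6 + 5*25))*(2*(1 + (-16)**2 - 4*(-16))/(-4 - 16)) = (5/(6 + 125))*(2*(1 + 256 + 64)/(-20)) = (5/131)*(2*(-1/20)*321) = (5*(1/131))*(-321/10) = (5/131)*(-321/10) = -321/262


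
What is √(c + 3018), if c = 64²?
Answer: √7114 ≈ 84.344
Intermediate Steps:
c = 4096
√(c + 3018) = √(4096 + 3018) = √7114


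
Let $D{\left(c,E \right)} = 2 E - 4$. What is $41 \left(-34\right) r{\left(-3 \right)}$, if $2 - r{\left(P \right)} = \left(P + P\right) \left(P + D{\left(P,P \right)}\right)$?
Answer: $105944$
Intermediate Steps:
$D{\left(c,E \right)} = -4 + 2 E$
$r{\left(P \right)} = 2 - 2 P \left(-4 + 3 P\right)$ ($r{\left(P \right)} = 2 - \left(P + P\right) \left(P + \left(-4 + 2 P\right)\right) = 2 - 2 P \left(-4 + 3 P\right)$)
$41 \left(-34\right) r{\left(-3 \right)} = 41 \left(-34\right) \left(2 - 6 \left(-3\right)^{2} + 8 \left(-3\right)\right) = - 1394 \left(2 - 54 - 24\right) = \left(-1394\right) \left(-76\right) = 105944$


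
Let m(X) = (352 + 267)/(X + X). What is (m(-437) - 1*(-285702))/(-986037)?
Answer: -249702929/861796338 ≈ -0.28975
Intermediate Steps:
m(X) = 619/(2*X) (m(X) = 619/((2*X)) = 619*(1/(2*X)) = 619/(2*X))
(m(-437) - 1*(-285702))/(-986037) = ((619/2)/(-437) - 1*(-285702))/(-986037) = ((619/2)*(-1/437) + 285702)*(-1/986037) = (-619/874 + 285702)*(-1/986037) = (249702929/874)*(-1/986037) = -249702929/861796338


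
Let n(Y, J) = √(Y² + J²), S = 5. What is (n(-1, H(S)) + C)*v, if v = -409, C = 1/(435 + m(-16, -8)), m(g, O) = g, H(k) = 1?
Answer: -409/419 - 409*√2 ≈ -579.39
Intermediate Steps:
C = 1/419 (C = 1/(435 - 16) = 1/419 ≈ 0.0023866)
n(Y, J) = √(J² + Y²)
(n(-1, H(S)) + C)*v = (√(1² + (-1)²) + 1/419)*(-409) = (√(1 + 1) + 1/419)*(-409) = (√2 + 1/419)*(-409) = (1/419 + √2)*(-409) = -409/419 - 409*√2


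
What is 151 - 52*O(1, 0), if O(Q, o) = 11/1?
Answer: -421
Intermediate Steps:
O(Q, o) = 11 (O(Q, o) = 11*1 = 11)
151 - 52*O(1, 0) = 151 - 52*11 = 151 - 572 = -421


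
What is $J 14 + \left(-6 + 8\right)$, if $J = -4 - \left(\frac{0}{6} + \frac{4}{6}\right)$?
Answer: $- \frac{190}{3} \approx -63.333$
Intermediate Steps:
$J = - \frac{14}{3}$ ($J = -4 - \left(0 \cdot \frac{1}{6} + 4 \cdot \frac{1}{6}\right) = -4 - \left(0 + \frac{2}{3}\right) = -4 - \frac{2}{3} = - \frac{14}{3} \approx -4.6667$)
$J 14 + \left(-6 + 8\right) = \left(- \frac{14}{3}\right) 14 + \left(-6 + 8\right) = - \frac{196}{3} + 2 = - \frac{190}{3}$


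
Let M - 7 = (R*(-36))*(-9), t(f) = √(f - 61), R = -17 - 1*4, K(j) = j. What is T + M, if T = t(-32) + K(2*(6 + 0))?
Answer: -6785 + I*√93 ≈ -6785.0 + 9.6436*I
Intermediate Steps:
R = -21 (R = -17 - 4 = -21)
t(f) = √(-61 + f)
M = -6797 (M = 7 - 21*(-36)*(-9) = 7 + 756*(-9) = 7 - 6804 = -6797)
T = 12 + I*√93 (T = √(-61 - 32) + 2*(6 + 0) = √(-93) + 2*6 = I*√93 + 12 = 12 + I*√93 ≈ 12.0 + 9.6436*I)
T + M = (12 + I*√93) - 6797 = -6785 + I*√93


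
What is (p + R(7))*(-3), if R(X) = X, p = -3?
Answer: -12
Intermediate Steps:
(p + R(7))*(-3) = (-3 + 7)*(-3) = 4*(-3) = -12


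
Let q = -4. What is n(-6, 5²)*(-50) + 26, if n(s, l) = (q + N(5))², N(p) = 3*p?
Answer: -6024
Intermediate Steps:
n(s, l) = 121 (n(s, l) = (-4 + 3*5)² = (-4 + 15)² = 11² = 121)
n(-6, 5²)*(-50) + 26 = 121*(-50) + 26 = -6050 + 26 = -6024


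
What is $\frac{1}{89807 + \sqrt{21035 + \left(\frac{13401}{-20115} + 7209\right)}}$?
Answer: $\frac{200718645}{18025876227664} - \frac{\sqrt{141081806985}}{18025876227664} \approx 1.1114 \cdot 10^{-5}$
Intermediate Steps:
$\frac{1}{89807 + \sqrt{21035 + \left(\frac{13401}{-20115} + 7209\right)}} = \frac{1}{89807 + \sqrt{21035 + \left(13401 \left(- \frac{1}{20115}\right) + 7209\right)}} = \frac{1}{89807 + \sqrt{21035 + \left(- \frac{1489}{2235} + 7209\right)}} = \frac{1}{89807 + \sqrt{21035 + \frac{16110626}{2235}}} = \frac{1}{89807 + \sqrt{\frac{63123851}{2235}}} = \frac{1}{89807 + \frac{\sqrt{141081806985}}{2235}}$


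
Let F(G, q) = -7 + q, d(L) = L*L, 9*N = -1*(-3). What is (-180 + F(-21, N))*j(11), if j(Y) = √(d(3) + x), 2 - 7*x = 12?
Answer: -80*√371/3 ≈ -513.64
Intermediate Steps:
x = -10/7 (x = 2/7 - ⅐*12 = 2/7 - 12/7 = -10/7 ≈ -1.4286)
N = ⅓ (N = (-1*(-3))/9 = (⅑)*3 = ⅓ ≈ 0.33333)
d(L) = L²
j(Y) = √371/7 (j(Y) = √(3² - 10/7) = √(9 - 10/7) = √(53/7) = √371/7)
(-180 + F(-21, N))*j(11) = (-180 + (-7 + ⅓))*(√371/7) = (-180 - 20/3)*(√371/7) = -80*√371/3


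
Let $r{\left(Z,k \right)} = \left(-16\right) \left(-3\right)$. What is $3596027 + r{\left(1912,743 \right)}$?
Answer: $3596075$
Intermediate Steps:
$r{\left(Z,k \right)} = 48$
$3596027 + r{\left(1912,743 \right)} = 3596027 + 48 = 3596075$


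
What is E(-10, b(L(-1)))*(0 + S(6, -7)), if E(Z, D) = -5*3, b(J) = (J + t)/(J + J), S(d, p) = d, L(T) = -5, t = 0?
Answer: -90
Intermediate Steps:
b(J) = ½ (b(J) = (J + 0)/(J + J) = J/((2*J)) = J*(1/(2*J)) = ½)
E(Z, D) = -15
E(-10, b(L(-1)))*(0 + S(6, -7)) = -15*(0 + 6) = -15*6 = -90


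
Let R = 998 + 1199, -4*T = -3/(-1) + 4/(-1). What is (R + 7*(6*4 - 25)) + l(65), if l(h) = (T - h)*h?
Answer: -8075/4 ≈ -2018.8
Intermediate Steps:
T = 1/4 (T = -(-3/(-1) + 4/(-1))/4 = -(-3*(-1) + 4*(-1))/4 = -(3 - 4)/4 = -1/4*(-1) = 1/4 ≈ 0.25000)
R = 2197
l(h) = h*(1/4 - h) (l(h) = (1/4 - h)*h = h*(1/4 - h))
(R + 7*(6*4 - 25)) + l(65) = (2197 + 7*(6*4 - 25)) + 65*(1/4 - 1*65) = (2197 + 7*(24 - 25)) + 65*(1/4 - 65) = (2197 + 7*(-1)) + 65*(-259/4) = (2197 - 7) - 16835/4 = 2190 - 16835/4 = -8075/4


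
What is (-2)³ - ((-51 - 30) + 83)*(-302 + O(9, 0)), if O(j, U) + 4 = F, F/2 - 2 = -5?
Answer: 616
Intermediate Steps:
F = -6 (F = 4 + 2*(-5) = 4 - 10 = -6)
O(j, U) = -10 (O(j, U) = -4 - 6 = -10)
(-2)³ - ((-51 - 30) + 83)*(-302 + O(9, 0)) = (-2)³ - ((-51 - 30) + 83)*(-302 - 10) = -8 - (-81 + 83)*(-312) = -8 - 2*(-312) = -8 - 1*(-624) = -8 + 624 = 616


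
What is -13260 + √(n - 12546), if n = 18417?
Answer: -13260 + √5871 ≈ -13183.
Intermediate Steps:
-13260 + √(n - 12546) = -13260 + √(18417 - 12546) = -13260 + √5871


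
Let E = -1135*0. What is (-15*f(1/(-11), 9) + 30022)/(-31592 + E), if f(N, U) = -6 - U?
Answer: -30247/31592 ≈ -0.95743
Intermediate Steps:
E = 0
(-15*f(1/(-11), 9) + 30022)/(-31592 + E) = (-15*(-6 - 1*9) + 30022)/(-31592 + 0) = (-15*(-6 - 9) + 30022)/(-31592) = (-15*(-15) + 30022)*(-1/31592) = (225 + 30022)*(-1/31592) = 30247*(-1/31592) = -30247/31592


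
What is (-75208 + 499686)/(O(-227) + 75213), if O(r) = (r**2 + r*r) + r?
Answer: 212239/89022 ≈ 2.3841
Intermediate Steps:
O(r) = r + 2*r**2 (O(r) = (r**2 + r**2) + r = 2*r**2 + r = r + 2*r**2)
(-75208 + 499686)/(O(-227) + 75213) = (-75208 + 499686)/(-227*(1 + 2*(-227)) + 75213) = 424478/(-227*(1 - 454) + 75213) = 424478/(-227*(-453) + 75213) = 424478/(102831 + 75213) = 424478/178044 = 424478*(1/178044) = 212239/89022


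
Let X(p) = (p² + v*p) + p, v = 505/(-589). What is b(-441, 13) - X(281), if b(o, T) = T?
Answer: -46523976/589 ≈ -78988.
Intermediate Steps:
v = -505/589 (v = 505*(-1/589) = -505/589 ≈ -0.85739)
X(p) = p² + 84*p/589 (X(p) = (p² - 505*p/589) + p = p² + 84*p/589)
b(-441, 13) - X(281) = 13 - 281*(84 + 589*281)/589 = 13 - 281*(84 + 165509)/589 = 13 - 281*165593/589 = 13 - 1*46531633/589 = 13 - 46531633/589 = -46523976/589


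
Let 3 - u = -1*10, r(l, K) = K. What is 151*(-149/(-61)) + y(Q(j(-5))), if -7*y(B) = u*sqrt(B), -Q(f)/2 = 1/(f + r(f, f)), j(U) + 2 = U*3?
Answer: 22499/61 - 13*sqrt(17)/119 ≈ 368.39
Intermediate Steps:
j(U) = -2 + 3*U (j(U) = -2 + U*3 = -2 + 3*U)
u = 13 (u = 3 - (-1)*10 = 3 - 1*(-10) = 3 + 10 = 13)
Q(f) = -1/f (Q(f) = -2/(f + f) = -2*1/(2*f) = -1/f)
y(B) = -13*sqrt(B)/7
151*(-149/(-61)) + y(Q(j(-5))) = 151*(-149/(-61)) - 13*sqrt(-1/(-2 + 3*(-5)))/7 = 151*(-149*(-1/61)) - 13*sqrt(-1/(-2 - 15))/7 = 151*(149/61) - 13*sqrt(-1/(-17))/7 = 22499/61 - 13*sqrt(1/17)/7 = 22499/61 - 13*sqrt(17)/119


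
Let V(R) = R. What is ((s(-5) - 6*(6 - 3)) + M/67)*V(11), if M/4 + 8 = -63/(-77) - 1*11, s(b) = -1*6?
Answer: -18488/67 ≈ -275.94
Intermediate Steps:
s(b) = -6
M = -800/11 (M = -32 + 4*(-63/(-77) - 1*11) = -32 + 4*(-63*(-1/77) - 11) = -32 + 4*(9/11 - 11) = -32 + 4*(-112/11) = -32 - 448/11 = -800/11 ≈ -72.727)
((s(-5) - 6*(6 - 3)) + M/67)*V(11) = ((-6 - 6*(6 - 3)) - 800/11/67)*11 = ((-6 - 6*3) - 800/11*1/67)*11 = ((-6 - 1*18) - 800/737)*11 = ((-6 - 18) - 800/737)*11 = (-24 - 800/737)*11 = -18488/737*11 = -18488/67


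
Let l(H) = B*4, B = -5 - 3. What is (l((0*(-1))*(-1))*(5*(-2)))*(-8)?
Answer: -2560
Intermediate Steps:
B = -8
l(H) = -32 (l(H) = -8*4 = -32)
(l((0*(-1))*(-1))*(5*(-2)))*(-8) = -160*(-2)*(-8) = -32*(-10)*(-8) = 320*(-8) = -2560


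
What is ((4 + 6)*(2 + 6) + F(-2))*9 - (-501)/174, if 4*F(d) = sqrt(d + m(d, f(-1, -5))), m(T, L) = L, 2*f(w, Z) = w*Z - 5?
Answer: 41927/58 + 9*I*sqrt(2)/4 ≈ 722.88 + 3.182*I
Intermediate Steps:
f(w, Z) = -5/2 + Z*w/2 (f(w, Z) = (w*Z - 5)/2 = (Z*w - 5)/2 = (-5 + Z*w)/2 = -5/2 + Z*w/2)
F(d) = sqrt(d)/4 (F(d) = sqrt(d + (-5/2 + (1/2)*(-5)*(-1)))/4 = sqrt(d + (-5/2 + 5/2))/4 = sqrt(d + 0)/4 = sqrt(d)/4)
((4 + 6)*(2 + 6) + F(-2))*9 - (-501)/174 = ((4 + 6)*(2 + 6) + sqrt(-2)/4)*9 - (-501)/174 = (10*8 + (I*sqrt(2))/4)*9 - (-501)/174 = (80 + I*sqrt(2)/4)*9 - 1*(-167/58) = (720 + 9*I*sqrt(2)/4) + 167/58 = 41927/58 + 9*I*sqrt(2)/4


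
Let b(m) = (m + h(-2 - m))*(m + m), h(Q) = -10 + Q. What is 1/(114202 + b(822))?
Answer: 1/94474 ≈ 1.0585e-5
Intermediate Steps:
b(m) = -24*m (b(m) = (m + (-10 + (-2 - m)))*(m + m) = (m + (-12 - m))*(2*m) = -24*m)
1/(114202 + b(822)) = 1/(114202 - 24*822) = 1/(114202 - 19728) = 1/94474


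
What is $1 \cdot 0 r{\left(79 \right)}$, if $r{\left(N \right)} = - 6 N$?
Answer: $0$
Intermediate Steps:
$1 \cdot 0 r{\left(79 \right)} = 1 \cdot 0 \left(\left(-6\right) 79\right) = 0 \left(-474\right) = 0$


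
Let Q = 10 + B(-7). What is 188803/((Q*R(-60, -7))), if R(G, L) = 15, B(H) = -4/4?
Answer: 188803/135 ≈ 1398.5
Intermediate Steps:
B(H) = -1 (B(H) = -4*¼ = -1)
Q = 9 (Q = 10 - 1 = 9)
188803/((Q*R(-60, -7))) = 188803/((9*15)) = 188803/135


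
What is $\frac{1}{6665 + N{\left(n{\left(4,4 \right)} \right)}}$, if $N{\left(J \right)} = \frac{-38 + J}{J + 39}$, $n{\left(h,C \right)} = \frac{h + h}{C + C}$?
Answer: $\frac{40}{266563} \approx 0.00015006$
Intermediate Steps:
$n{\left(h,C \right)} = \frac{h}{C}$ ($n{\left(h,C \right)} = \frac{2 h}{2 C} = 2 h \frac{1}{2 C} = \frac{h}{C}$)
$N{\left(J \right)} = \frac{-38 + J}{39 + J}$
$\frac{1}{6665 + N{\left(n{\left(4,4 \right)} \right)}} = \frac{1}{6665 + \frac{-38 + \frac{4}{4}}{39 + \frac{4}{4}}} = \frac{1}{6665 + \frac{-38 + 4 \cdot \frac{1}{4}}{39 + 4 \cdot \frac{1}{4}}} = \frac{1}{6665 + \frac{-38 + 1}{39 + 1}} = \frac{1}{6665 + \frac{1}{40} \left(-37\right)} = \frac{1}{6665 - \frac{37}{40}} = \frac{1}{\frac{266563}{40}} = \frac{40}{266563}$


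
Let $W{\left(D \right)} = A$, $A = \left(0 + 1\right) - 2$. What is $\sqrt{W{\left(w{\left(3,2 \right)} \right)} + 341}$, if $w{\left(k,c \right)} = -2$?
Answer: $2 \sqrt{85} \approx 18.439$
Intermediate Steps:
$A = -1$ ($A = 1 - 2 = -1$)
$W{\left(D \right)} = -1$
$\sqrt{W{\left(w{\left(3,2 \right)} \right)} + 341} = \sqrt{-1 + 341} = \sqrt{340} = 2 \sqrt{85}$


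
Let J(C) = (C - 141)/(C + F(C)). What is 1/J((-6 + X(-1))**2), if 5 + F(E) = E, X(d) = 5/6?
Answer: -1742/4115 ≈ -0.42333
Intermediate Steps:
X(d) = 5/6 (X(d) = 5*(1/6) = 5/6)
F(E) = -5 + E
J(C) = (-141 + C)/(-5 + 2*C) (J(C) = (C - 141)/(C + (-5 + C)) = (-141 + C)/(-5 + 2*C))
1/J((-6 + X(-1))**2) = 1/((-141 + (-6 + 5/6)**2)/(-5 + 2*(-6 + 5/6)**2)) = 1/((-141 + (-31/6)**2)/(-5 + 2*(-31/6)**2)) = 1/((-141 + 961/36)/(-5 + 2*(961/36))) = 1/(-4115/36/(-5 + 961/18)) = 1/(-4115/36/(871/18)) = 1/((18/871)*(-4115/36)) = 1/(-4115/1742) = -1742/4115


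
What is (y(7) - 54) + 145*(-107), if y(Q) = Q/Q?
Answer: -15568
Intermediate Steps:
y(Q) = 1
(y(7) - 54) + 145*(-107) = (1 - 54) + 145*(-107) = -53 - 15515 = -15568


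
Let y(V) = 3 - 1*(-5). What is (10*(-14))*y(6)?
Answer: -1120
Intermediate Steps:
y(V) = 8 (y(V) = 3 + 5 = 8)
(10*(-14))*y(6) = (10*(-14))*8 = -140*8 = -1120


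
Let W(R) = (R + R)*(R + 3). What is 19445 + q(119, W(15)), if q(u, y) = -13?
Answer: 19432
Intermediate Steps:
W(R) = 2*R*(3 + R) (W(R) = (2*R)*(3 + R) = 2*R*(3 + R))
19445 + q(119, W(15)) = 19445 - 13 = 19432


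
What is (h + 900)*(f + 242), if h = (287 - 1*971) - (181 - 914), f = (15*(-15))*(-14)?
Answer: 3219008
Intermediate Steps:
f = 3150 (f = -225*(-14) = 3150)
h = 49 (h = (287 - 971) - 1*(-733) = -684 + 733 = 49)
(h + 900)*(f + 242) = (49 + 900)*(3150 + 242) = 949*3392 = 3219008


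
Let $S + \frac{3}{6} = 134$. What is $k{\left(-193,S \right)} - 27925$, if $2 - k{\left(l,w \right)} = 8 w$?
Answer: $-28991$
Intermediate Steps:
$S = \frac{267}{2}$ ($S = - \frac{1}{2} + 134 = \frac{267}{2} \approx 133.5$)
$k{\left(l,w \right)} = 2 - 8 w$
$k{\left(-193,S \right)} - 27925 = \left(2 - 1068\right) - 27925 = -1066 - 27925 = -28991$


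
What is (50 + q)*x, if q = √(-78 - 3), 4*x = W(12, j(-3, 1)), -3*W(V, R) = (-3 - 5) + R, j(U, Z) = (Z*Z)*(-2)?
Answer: 125/3 + 15*I/2 ≈ 41.667 + 7.5*I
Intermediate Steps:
j(U, Z) = -2*Z² (j(U, Z) = Z²*(-2) = -2*Z²)
W(V, R) = 8/3 - R/3 (W(V, R) = -((-3 - 5) + R)/3 = -(-8 + R)/3 = 8/3 - R/3)
x = ⅚ (x = (8/3 - (-2)*1²/3)/4 = (8/3 - (-2)/3)/4 = (8/3 - ⅓*(-2))/4 = (8/3 + ⅔)/4 = (¼)*(10/3) = ⅚ ≈ 0.83333)
q = 9*I (q = √(-81) = 9*I ≈ 9.0*I)
(50 + q)*x = (50 + 9*I)*(⅚) = 125/3 + 15*I/2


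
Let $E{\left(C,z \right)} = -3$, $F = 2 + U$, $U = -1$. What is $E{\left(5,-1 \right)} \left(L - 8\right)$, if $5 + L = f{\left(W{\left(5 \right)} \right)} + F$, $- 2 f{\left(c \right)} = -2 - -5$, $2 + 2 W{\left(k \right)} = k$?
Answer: $\frac{81}{2} \approx 40.5$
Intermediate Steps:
$F = 1$ ($F = 2 - 1 = 1$)
$W{\left(k \right)} = -1 + \frac{k}{2}$
$f{\left(c \right)} = - \frac{3}{2}$ ($f{\left(c \right)} = - \frac{-2 - -5}{2} = - \frac{-2 + 5}{2} = \left(- \frac{1}{2}\right) 3 = - \frac{3}{2}$)
$L = - \frac{11}{2}$ ($L = -5 + \left(- \frac{3}{2} + 1\right) = -5 - \frac{1}{2} = - \frac{11}{2} \approx -5.5$)
$E{\left(5,-1 \right)} \left(L - 8\right) = - 3 \left(- \frac{11}{2} - 8\right) = \left(-3\right) \left(- \frac{27}{2}\right) = \frac{81}{2}$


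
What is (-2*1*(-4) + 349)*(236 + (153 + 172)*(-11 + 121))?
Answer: 12847002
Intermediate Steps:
(-2*1*(-4) + 349)*(236 + (153 + 172)*(-11 + 121)) = (-2*(-4) + 349)*(236 + 325*110) = (8 + 349)*(236 + 35750) = 357*35986 = 12847002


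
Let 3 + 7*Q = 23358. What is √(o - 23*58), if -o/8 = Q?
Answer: I*√1373246/7 ≈ 167.41*I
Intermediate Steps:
Q = 23355/7 (Q = -3/7 + (⅐)*23358 = -3/7 + 23358/7 = 23355/7 ≈ 3336.4)
o = -186840/7 (o = -8*23355/7 = -186840/7 ≈ -26691.)
√(o - 23*58) = √(-186840/7 - 23*58) = √(-186840/7 - 1334) = √(-196178/7) = I*√1373246/7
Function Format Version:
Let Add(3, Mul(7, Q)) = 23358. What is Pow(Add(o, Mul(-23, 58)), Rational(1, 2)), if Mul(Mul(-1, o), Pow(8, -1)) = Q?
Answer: Mul(Rational(1, 7), I, Pow(1373246, Rational(1, 2))) ≈ Mul(167.41, I)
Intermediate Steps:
Q = Rational(23355, 7) (Q = Add(Rational(-3, 7), Mul(Rational(1, 7), 23358)) = Add(Rational(-3, 7), Rational(23358, 7)) = Rational(23355, 7) ≈ 3336.4)
o = Rational(-186840, 7) (o = Mul(-8, Rational(23355, 7)) = Rational(-186840, 7) ≈ -26691.)
Pow(Add(o, Mul(-23, 58)), Rational(1, 2)) = Pow(Add(Rational(-186840, 7), Mul(-23, 58)), Rational(1, 2)) = Pow(Add(Rational(-186840, 7), -1334), Rational(1, 2)) = Pow(Rational(-196178, 7), Rational(1, 2)) = Mul(Rational(1, 7), I, Pow(1373246, Rational(1, 2)))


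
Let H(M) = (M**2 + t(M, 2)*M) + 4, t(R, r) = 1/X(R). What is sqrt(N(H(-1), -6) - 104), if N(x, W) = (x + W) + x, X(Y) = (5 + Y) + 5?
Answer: I*sqrt(902)/3 ≈ 10.011*I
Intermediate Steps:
X(Y) = 10 + Y
t(R, r) = 1/(10 + R)
H(M) = 4 + M**2 + M/(10 + M) (H(M) = (M**2 + M/(10 + M)) + 4 = 4 + M**2 + M/(10 + M))
N(x, W) = W + 2*x (N(x, W) = (W + x) + x = W + 2*x)
sqrt(N(H(-1), -6) - 104) = sqrt((-6 + 2*((-1 + (4 + (-1)**2)*(10 - 1))/(10 - 1))) - 104) = sqrt((-6 + 2*((-1 + (4 + 1)*9)/9)) - 104) = sqrt((-6 + 2*((-1 + 5*9)/9)) - 104) = sqrt((-6 + 2*((-1 + 45)/9)) - 104) = sqrt((-6 + 2*((1/9)*44)) - 104) = sqrt((-6 + 2*(44/9)) - 104) = sqrt((-6 + 88/9) - 104) = sqrt(34/9 - 104) = sqrt(-902/9) = I*sqrt(902)/3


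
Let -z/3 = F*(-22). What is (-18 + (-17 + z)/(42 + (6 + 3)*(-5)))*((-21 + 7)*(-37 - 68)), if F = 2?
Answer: -82810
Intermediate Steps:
z = 132 (z = -6*(-22) = -3*(-44) = 132)
(-18 + (-17 + z)/(42 + (6 + 3)*(-5)))*((-21 + 7)*(-37 - 68)) = (-18 + (-17 + 132)/(42 + (6 + 3)*(-5)))*((-21 + 7)*(-37 - 68)) = (-18 + 115/(42 + 9*(-5)))*(-14*(-105)) = (-18 + 115/(42 - 45))*1470 = (-18 + 115/(-3))*1470 = (-18 + 115*(-⅓))*1470 = (-18 - 115/3)*1470 = -169/3*1470 = -82810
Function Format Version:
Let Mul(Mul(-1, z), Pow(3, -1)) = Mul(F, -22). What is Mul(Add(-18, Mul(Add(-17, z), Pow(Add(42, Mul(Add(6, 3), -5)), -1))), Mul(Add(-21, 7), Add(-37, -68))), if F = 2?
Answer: -82810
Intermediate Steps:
z = 132 (z = Mul(-3, Mul(2, -22)) = Mul(-3, -44) = 132)
Mul(Add(-18, Mul(Add(-17, z), Pow(Add(42, Mul(Add(6, 3), -5)), -1))), Mul(Add(-21, 7), Add(-37, -68))) = Mul(Add(-18, Mul(Add(-17, 132), Pow(Add(42, Mul(Add(6, 3), -5)), -1))), Mul(Add(-21, 7), Add(-37, -68))) = Mul(Add(-18, Mul(115, Pow(Add(42, Mul(9, -5)), -1))), Mul(-14, -105)) = Mul(Add(-18, Mul(115, Pow(Add(42, -45), -1))), 1470) = Mul(Add(-18, Mul(115, Pow(-3, -1))), 1470) = Mul(Add(-18, Mul(115, Rational(-1, 3))), 1470) = Mul(Add(-18, Rational(-115, 3)), 1470) = Mul(Rational(-169, 3), 1470) = -82810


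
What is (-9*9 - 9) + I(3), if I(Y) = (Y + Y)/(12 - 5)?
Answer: -624/7 ≈ -89.143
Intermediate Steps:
I(Y) = 2*Y/7 (I(Y) = (2*Y)/7 = (2*Y)*(1/7) = 2*Y/7)
(-9*9 - 9) + I(3) = (-9*9 - 9) + (2/7)*3 = (-81 - 9) + 6/7 = -90 + 6/7 = -624/7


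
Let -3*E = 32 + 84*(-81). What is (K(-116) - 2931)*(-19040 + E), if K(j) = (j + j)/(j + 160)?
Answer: 1626190052/33 ≈ 4.9278e+7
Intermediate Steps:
K(j) = 2*j/(160 + j) (K(j) = (2*j)/(160 + j) = 2*j/(160 + j))
E = 6772/3 (E = -(32 + 84*(-81))/3 = -(32 - 6804)/3 = -⅓*(-6772) = 6772/3 ≈ 2257.3)
(K(-116) - 2931)*(-19040 + E) = (2*(-116)/(160 - 116) - 2931)*(-19040 + 6772/3) = (2*(-116)/44 - 2931)*(-50348/3) = (2*(-116)*(1/44) - 2931)*(-50348/3) = (-58/11 - 2931)*(-50348/3) = -32299/11*(-50348/3) = 1626190052/33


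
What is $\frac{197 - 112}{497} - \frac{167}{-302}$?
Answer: $\frac{108669}{150094} \approx 0.72401$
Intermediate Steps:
$\frac{197 - 112}{497} - \frac{167}{-302} = \left(197 - 112\right) \frac{1}{497} - - \frac{167}{302} = 85 \cdot \frac{1}{497} + \frac{167}{302} = \frac{85}{497} + \frac{167}{302} = \frac{108669}{150094}$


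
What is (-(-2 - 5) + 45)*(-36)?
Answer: -1872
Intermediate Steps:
(-(-2 - 5) + 45)*(-36) = (-1*(-7) + 45)*(-36) = (7 + 45)*(-36) = 52*(-36) = -1872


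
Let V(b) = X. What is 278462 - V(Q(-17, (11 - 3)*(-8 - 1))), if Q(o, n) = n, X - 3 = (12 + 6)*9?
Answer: 278297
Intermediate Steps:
X = 165 (X = 3 + (12 + 6)*9 = 3 + 18*9 = 3 + 162 = 165)
V(b) = 165
278462 - V(Q(-17, (11 - 3)*(-8 - 1))) = 278462 - 1*165 = 278462 - 165 = 278297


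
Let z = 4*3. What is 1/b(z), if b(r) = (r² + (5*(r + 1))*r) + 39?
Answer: 1/963 ≈ 0.0010384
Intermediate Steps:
z = 12
b(r) = 39 + r² + r*(5 + 5*r) (b(r) = (r² + (5*(1 + r))*r) + 39 = (r² + (5 + 5*r)*r) + 39 = (r² + r*(5 + 5*r)) + 39 = 39 + r² + r*(5 + 5*r))
1/b(z) = 1/(39 + 5*12 + 6*12²) = 1/(39 + 60 + 6*144) = 1/(39 + 60 + 864) = 1/963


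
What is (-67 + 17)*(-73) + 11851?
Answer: 15501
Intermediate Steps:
(-67 + 17)*(-73) + 11851 = -50*(-73) + 11851 = 3650 + 11851 = 15501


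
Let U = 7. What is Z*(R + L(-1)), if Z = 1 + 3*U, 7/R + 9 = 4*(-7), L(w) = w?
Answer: -968/37 ≈ -26.162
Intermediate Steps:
R = -7/37 (R = 7/(-9 + 4*(-7)) = 7/(-9 - 28) = 7/(-37) = 7*(-1/37) = -7/37 ≈ -0.18919)
Z = 22 (Z = 1 + 3*7 = 1 + 21 = 22)
Z*(R + L(-1)) = 22*(-7/37 - 1) = 22*(-44/37) = -968/37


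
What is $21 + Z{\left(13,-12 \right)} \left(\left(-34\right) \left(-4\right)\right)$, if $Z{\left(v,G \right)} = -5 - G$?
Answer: $973$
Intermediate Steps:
$21 + Z{\left(13,-12 \right)} \left(\left(-34\right) \left(-4\right)\right) = 21 + \left(-5 - -12\right) \left(\left(-34\right) \left(-4\right)\right) = 21 + \left(-5 + 12\right) 136 = 21 + 7 \cdot 136 = 21 + 952 = 973$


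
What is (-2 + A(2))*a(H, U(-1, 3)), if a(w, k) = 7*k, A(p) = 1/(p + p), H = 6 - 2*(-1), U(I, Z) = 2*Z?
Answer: -147/2 ≈ -73.500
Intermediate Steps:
H = 8 (H = 6 + 2 = 8)
A(p) = 1/(2*p)
(-2 + A(2))*a(H, U(-1, 3)) = (-2 + (½)/2)*(7*(2*3)) = (-2 + (½)*(½))*(7*6) = (-2 + ¼)*42 = -7/4*42 = -147/2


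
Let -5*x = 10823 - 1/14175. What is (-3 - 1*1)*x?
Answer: 613664096/70875 ≈ 8658.4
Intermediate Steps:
x = -153416024/70875 (x = -(10823 - 1/14175)/5 = -⅕*153416024/14175 = -153416024/70875 ≈ -2164.6)
(-3 - 1*1)*x = (-3 - 1*1)*(-153416024/70875) = (-3 - 1)*(-153416024/70875) = -4*(-153416024/70875) = 613664096/70875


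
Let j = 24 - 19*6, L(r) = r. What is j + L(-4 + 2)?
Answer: -92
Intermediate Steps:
j = -90 (j = 24 - 114 = -90)
j + L(-4 + 2) = -90 + (-4 + 2) = -90 - 2 = -92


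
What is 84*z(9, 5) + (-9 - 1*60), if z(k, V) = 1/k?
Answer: -179/3 ≈ -59.667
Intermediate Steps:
84*z(9, 5) + (-9 - 1*60) = 84/9 + (-9 - 1*60) = 84*(⅑) + (-9 - 60) = 28/3 - 69 = -179/3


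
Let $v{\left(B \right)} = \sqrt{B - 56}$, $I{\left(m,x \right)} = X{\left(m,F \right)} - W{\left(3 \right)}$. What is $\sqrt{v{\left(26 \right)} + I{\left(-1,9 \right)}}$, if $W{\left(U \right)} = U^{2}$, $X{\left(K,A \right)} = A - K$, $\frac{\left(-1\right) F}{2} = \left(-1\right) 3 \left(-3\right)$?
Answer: $\sqrt{-26 + i \sqrt{30}} \approx 0.53416 + 5.1269 i$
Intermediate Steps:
$F = -18$ ($F = - 2 \left(-1\right) 3 \left(-3\right) = - 2 \left(\left(-3\right) \left(-3\right)\right) = \left(-2\right) 9 = -18$)
$I{\left(m,x \right)} = -27 - m$ ($I{\left(m,x \right)} = \left(-18 - m\right) - 3^{2} = \left(-18 - m\right) - 9 = -27 - m$)
$v{\left(B \right)} = \sqrt{-56 + B}$
$\sqrt{v{\left(26 \right)} + I{\left(-1,9 \right)}} = \sqrt{\sqrt{-56 + 26} - 26} = \sqrt{\sqrt{-30} + \left(-27 + 1\right)} = \sqrt{i \sqrt{30} - 26} = \sqrt{-26 + i \sqrt{30}}$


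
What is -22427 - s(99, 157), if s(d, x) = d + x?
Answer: -22683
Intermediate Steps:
-22427 - s(99, 157) = -22427 - (99 + 157) = -22427 - 1*256 = -22427 - 256 = -22683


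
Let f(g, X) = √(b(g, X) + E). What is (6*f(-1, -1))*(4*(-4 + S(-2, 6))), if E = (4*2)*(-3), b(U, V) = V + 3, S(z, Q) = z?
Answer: -144*I*√22 ≈ -675.42*I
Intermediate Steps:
b(U, V) = 3 + V
E = -24 (E = 8*(-3) = -24)
f(g, X) = √(-21 + X) (f(g, X) = √((3 + X) - 24) = √(-21 + X))
(6*f(-1, -1))*(4*(-4 + S(-2, 6))) = (6*√(-21 - 1))*(4*(-4 - 2)) = (6*√(-22))*(4*(-6)) = (6*(I*√22))*(-24) = (6*I*√22)*(-24) = -144*I*√22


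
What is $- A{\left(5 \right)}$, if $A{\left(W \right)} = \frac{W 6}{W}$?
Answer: $-6$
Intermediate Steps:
$A{\left(W \right)} = 6$ ($A{\left(W \right)} = \frac{6 W}{W} = 6$)
$- A{\left(5 \right)} = \left(-1\right) 6 = -6$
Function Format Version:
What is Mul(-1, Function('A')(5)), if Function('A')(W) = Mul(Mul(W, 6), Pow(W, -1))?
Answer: -6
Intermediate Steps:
Function('A')(W) = 6 (Function('A')(W) = Mul(Mul(6, W), Pow(W, -1)) = 6)
Mul(-1, Function('A')(5)) = Mul(-1, 6) = -6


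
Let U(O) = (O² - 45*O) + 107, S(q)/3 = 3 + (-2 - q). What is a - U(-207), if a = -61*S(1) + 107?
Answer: -52164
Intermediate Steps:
S(q) = 3 - 3*q (S(q) = 3*(3 + (-2 - q)) = 3*(1 - q) = 3 - 3*q)
U(O) = 107 + O² - 45*O
a = 107 (a = -61*(3 - 3*1) + 107 = -61*(3 - 3) + 107 = -61*0 + 107 = 0 + 107 = 107)
a - U(-207) = 107 - (107 + (-207)² - 45*(-207)) = 107 - (107 + 42849 + 9315) = 107 - 1*52271 = 107 - 52271 = -52164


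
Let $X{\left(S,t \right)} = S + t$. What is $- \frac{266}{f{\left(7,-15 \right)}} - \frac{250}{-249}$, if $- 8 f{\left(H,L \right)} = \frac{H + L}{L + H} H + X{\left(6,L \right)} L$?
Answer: $\frac{282686}{17679} \approx 15.99$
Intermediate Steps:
$f{\left(H,L \right)} = - \frac{H}{8} - \frac{L \left(6 + L\right)}{8}$ ($f{\left(H,L \right)} = - \frac{\frac{H + L}{L + H} H + \left(6 + L\right) L}{8} = - \frac{\frac{H + L}{H + L} H + L \left(6 + L\right)}{8} = - \frac{1 H + L \left(6 + L\right)}{8} = - \frac{H + L \left(6 + L\right)}{8} = - \frac{H}{8} - \frac{L \left(6 + L\right)}{8}$)
$- \frac{266}{f{\left(7,-15 \right)}} - \frac{250}{-249} = - \frac{266}{\left(- \frac{1}{8}\right) 7 - - \frac{15 \left(6 - 15\right)}{8}} - \frac{250}{-249} = - \frac{266}{- \frac{7}{8} - \left(- \frac{15}{8}\right) \left(-9\right)} - - \frac{250}{249} = - \frac{266}{- \frac{7}{8} - \frac{135}{8}} + \frac{250}{249} = - \frac{266}{- \frac{71}{4}} + \frac{250}{249} = \left(-266\right) \left(- \frac{4}{71}\right) + \frac{250}{249} = \frac{1064}{71} + \frac{250}{249} = \frac{282686}{17679}$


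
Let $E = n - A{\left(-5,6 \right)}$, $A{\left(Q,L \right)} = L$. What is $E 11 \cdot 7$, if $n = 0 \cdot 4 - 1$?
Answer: $-539$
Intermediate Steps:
$n = -1$ ($n = 0 - 1 = -1$)
$E = -7$ ($E = -1 - 6 = -7$)
$E 11 \cdot 7 = \left(-7\right) 11 \cdot 7 = \left(-77\right) 7 = -539$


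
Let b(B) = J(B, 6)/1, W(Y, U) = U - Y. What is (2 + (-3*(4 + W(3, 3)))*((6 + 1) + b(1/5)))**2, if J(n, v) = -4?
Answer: 1156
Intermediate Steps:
b(B) = -4 (b(B) = -4/1 = -4*1 = -4)
(2 + (-3*(4 + W(3, 3)))*((6 + 1) + b(1/5)))**2 = (2 + (-3*(4 + (3 - 1*3)))*((6 + 1) - 4))**2 = (2 + (-3*(4 + (3 - 3)))*(7 - 4))**2 = (2 - 3*(4 + 0)*3)**2 = (2 - 3*4*3)**2 = (2 - 12*3)**2 = (2 - 36)**2 = (-34)**2 = 1156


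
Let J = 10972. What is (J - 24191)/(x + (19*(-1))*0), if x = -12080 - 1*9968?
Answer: 13219/22048 ≈ 0.59956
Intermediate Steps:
x = -22048 (x = -12080 - 9968 = -22048)
(J - 24191)/(x + (19*(-1))*0) = (10972 - 24191)/(-22048 + (19*(-1))*0) = -13219/(-22048 - 19*0) = -13219/(-22048 + 0) = -13219/(-22048) = -13219*(-1/22048) = 13219/22048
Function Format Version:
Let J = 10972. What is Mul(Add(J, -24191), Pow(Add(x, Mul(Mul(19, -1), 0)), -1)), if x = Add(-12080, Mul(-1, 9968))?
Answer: Rational(13219, 22048) ≈ 0.59956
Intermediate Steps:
x = -22048 (x = Add(-12080, -9968) = -22048)
Mul(Add(J, -24191), Pow(Add(x, Mul(Mul(19, -1), 0)), -1)) = Mul(Add(10972, -24191), Pow(Add(-22048, Mul(Mul(19, -1), 0)), -1)) = Mul(-13219, Pow(Add(-22048, Mul(-19, 0)), -1)) = Mul(-13219, Pow(Add(-22048, 0), -1)) = Mul(-13219, Pow(-22048, -1)) = Mul(-13219, Rational(-1, 22048)) = Rational(13219, 22048)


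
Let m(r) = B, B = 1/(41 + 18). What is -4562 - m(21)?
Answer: -269159/59 ≈ -4562.0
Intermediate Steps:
B = 1/59 ≈ 0.016949
m(r) = 1/59
-4562 - m(21) = -4562 - 1*1/59 = -4562 - 1/59 = -269159/59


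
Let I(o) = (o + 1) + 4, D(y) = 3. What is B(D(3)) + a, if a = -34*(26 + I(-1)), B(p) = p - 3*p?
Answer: -1026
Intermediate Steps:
I(o) = 5 + o (I(o) = (1 + o) + 4 = 5 + o)
B(p) = -2*p
a = -1020 (a = -34*(26 + (5 - 1)) = -34*(26 + 4) = -34*30 = -1020)
B(D(3)) + a = -2*3 - 1020 = -6 - 1020 = -1026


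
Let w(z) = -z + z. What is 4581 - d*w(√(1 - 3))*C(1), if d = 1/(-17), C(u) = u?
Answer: 4581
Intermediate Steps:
w(z) = 0
d = -1/17 ≈ -0.058824
4581 - d*w(√(1 - 3))*C(1) = 4581 - (-1/17*0) = 4581 - 0 = 4581 - 1*0 = 4581 + 0 = 4581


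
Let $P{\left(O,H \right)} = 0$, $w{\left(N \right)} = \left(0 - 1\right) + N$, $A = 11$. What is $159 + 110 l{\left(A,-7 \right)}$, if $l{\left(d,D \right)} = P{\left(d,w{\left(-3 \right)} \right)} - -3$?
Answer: $489$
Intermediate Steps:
$w{\left(N \right)} = -1 + N$
$l{\left(d,D \right)} = 3$ ($l{\left(d,D \right)} = 0 - -3 = 0 + 3 = 3$)
$159 + 110 l{\left(A,-7 \right)} = 159 + 110 \cdot 3 = 159 + 330 = 489$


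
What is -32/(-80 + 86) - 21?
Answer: -79/3 ≈ -26.333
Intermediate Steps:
-32/(-80 + 86) - 21 = -32/6 - 21 = -32*⅙ - 21 = -16/3 - 21 = -79/3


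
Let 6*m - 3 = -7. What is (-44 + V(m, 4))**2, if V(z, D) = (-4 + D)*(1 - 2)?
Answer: 1936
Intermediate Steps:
m = -2/3 (m = 1/2 + (1/6)*(-7) = 1/2 - 7/6 = -2/3 ≈ -0.66667)
V(z, D) = 4 - D (V(z, D) = (-4 + D)*(-1) = 4 - D)
(-44 + V(m, 4))**2 = (-44 + (4 - 1*4))**2 = (-44 + (4 - 4))**2 = (-44 + 0)**2 = (-44)**2 = 1936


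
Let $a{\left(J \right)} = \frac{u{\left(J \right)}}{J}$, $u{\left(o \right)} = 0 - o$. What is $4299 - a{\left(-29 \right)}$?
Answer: $4300$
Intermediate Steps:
$u{\left(o \right)} = - o$
$a{\left(J \right)} = -1$ ($a{\left(J \right)} = \frac{\left(-1\right) J}{J} = -1$)
$4299 - a{\left(-29 \right)} = 4299 - -1 = 4299 + 1 = 4300$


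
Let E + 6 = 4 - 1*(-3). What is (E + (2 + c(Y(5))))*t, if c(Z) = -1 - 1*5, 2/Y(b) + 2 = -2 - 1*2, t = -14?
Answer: 42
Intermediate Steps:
Y(b) = -⅓ (Y(b) = 2/(-2 + (-2 - 1*2)) = 2/(-2 + (-2 - 2)) = 2/(-2 - 4) = 2/(-6) = 2*(-⅙) = -⅓)
E = 1 (E = -6 + (4 - 1*(-3)) = -6 + (4 + 3) = -6 + 7 = 1)
c(Z) = -6 (c(Z) = -1 - 5 = -6)
(E + (2 + c(Y(5))))*t = (1 + (2 - 6))*(-14) = (1 - 4)*(-14) = -3*(-14) = 42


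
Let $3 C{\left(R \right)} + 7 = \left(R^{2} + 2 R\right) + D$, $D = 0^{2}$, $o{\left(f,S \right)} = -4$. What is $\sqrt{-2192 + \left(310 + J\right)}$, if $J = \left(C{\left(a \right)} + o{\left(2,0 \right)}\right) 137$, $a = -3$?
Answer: $\frac{i \sqrt{23514}}{3} \approx 51.114 i$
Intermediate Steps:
$D = 0$
$C{\left(R \right)} = - \frac{7}{3} + \frac{R^{2}}{3} + \frac{2 R}{3}$ ($C{\left(R \right)} = - \frac{7}{3} + \frac{\left(R^{2} + 2 R\right) + 0}{3} = - \frac{7}{3} + \frac{R^{2} + 2 R}{3} = - \frac{7}{3} + \left(\frac{R^{2}}{3} + \frac{2 R}{3}\right) = - \frac{7}{3} + \frac{R^{2}}{3} + \frac{2 R}{3}$)
$J = - \frac{2192}{3}$ ($J = \left(\left(- \frac{7}{3} + \frac{\left(-3\right)^{2}}{3} + \frac{2}{3} \left(-3\right)\right) - 4\right) 137 = \left(\left(- \frac{7}{3} + \frac{1}{3} \cdot 9 - 2\right) - 4\right) 137 = \left(\left(- \frac{7}{3} + 3 - 2\right) - 4\right) 137 = \left(- \frac{4}{3} - 4\right) 137 = \left(- \frac{16}{3}\right) 137 = - \frac{2192}{3} \approx -730.67$)
$\sqrt{-2192 + \left(310 + J\right)} = \sqrt{-2192 + \left(310 - \frac{2192}{3}\right)} = \sqrt{-2192 - \frac{1262}{3}} = \sqrt{- \frac{7838}{3}} = \frac{i \sqrt{23514}}{3}$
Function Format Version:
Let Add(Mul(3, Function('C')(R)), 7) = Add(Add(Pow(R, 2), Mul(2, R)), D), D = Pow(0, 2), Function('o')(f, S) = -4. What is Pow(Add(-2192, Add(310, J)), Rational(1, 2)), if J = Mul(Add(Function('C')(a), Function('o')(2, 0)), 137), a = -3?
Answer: Mul(Rational(1, 3), I, Pow(23514, Rational(1, 2))) ≈ Mul(51.114, I)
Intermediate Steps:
D = 0
Function('C')(R) = Add(Rational(-7, 3), Mul(Rational(1, 3), Pow(R, 2)), Mul(Rational(2, 3), R)) (Function('C')(R) = Add(Rational(-7, 3), Mul(Rational(1, 3), Add(Add(Pow(R, 2), Mul(2, R)), 0))) = Add(Rational(-7, 3), Mul(Rational(1, 3), Add(Pow(R, 2), Mul(2, R)))) = Add(Rational(-7, 3), Add(Mul(Rational(1, 3), Pow(R, 2)), Mul(Rational(2, 3), R))) = Add(Rational(-7, 3), Mul(Rational(1, 3), Pow(R, 2)), Mul(Rational(2, 3), R)))
J = Rational(-2192, 3) (J = Mul(Add(Add(Rational(-7, 3), Mul(Rational(1, 3), Pow(-3, 2)), Mul(Rational(2, 3), -3)), -4), 137) = Mul(Add(Add(Rational(-7, 3), Mul(Rational(1, 3), 9), -2), -4), 137) = Mul(Add(Add(Rational(-7, 3), 3, -2), -4), 137) = Mul(Add(Rational(-4, 3), -4), 137) = Mul(Rational(-16, 3), 137) = Rational(-2192, 3) ≈ -730.67)
Pow(Add(-2192, Add(310, J)), Rational(1, 2)) = Pow(Add(-2192, Add(310, Rational(-2192, 3))), Rational(1, 2)) = Pow(Add(-2192, Rational(-1262, 3)), Rational(1, 2)) = Pow(Rational(-7838, 3), Rational(1, 2)) = Mul(Rational(1, 3), I, Pow(23514, Rational(1, 2)))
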